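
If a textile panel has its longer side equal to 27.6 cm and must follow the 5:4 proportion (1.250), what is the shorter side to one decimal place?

5:4 = 1.25000.
Shorter side = 27.6 ÷ 1.25000 ≈ 22.080 → 22.1 cm.

22.1 cm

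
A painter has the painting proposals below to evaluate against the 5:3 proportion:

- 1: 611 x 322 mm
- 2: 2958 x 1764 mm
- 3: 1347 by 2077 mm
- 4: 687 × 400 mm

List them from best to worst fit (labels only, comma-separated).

Ratios: 1 = 611 / 322 ≈ 1.898; 2 = 2958 / 1764 ≈ 1.677; 3 = 2077 / 1347 ≈ 1.542; 4 = 687 / 400 ≈ 1.718.
|Δ from 1.667|: 1 0.231; 2 0.010; 3 0.125; 4 0.051.

2, 4, 3, 1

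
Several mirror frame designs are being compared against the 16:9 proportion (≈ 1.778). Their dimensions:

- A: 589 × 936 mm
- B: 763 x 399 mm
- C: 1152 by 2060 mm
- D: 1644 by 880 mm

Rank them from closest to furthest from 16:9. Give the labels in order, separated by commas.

A: 936/589 ≈ 1.589 → |1.589 − 1.778| = 0.189
B: 763/399 ≈ 1.912 → |1.912 − 1.778| = 0.134
C: 2060/1152 ≈ 1.788 → |1.788 − 1.778| = 0.010
D: 1644/880 ≈ 1.868 → |1.868 − 1.778| = 0.090

C, D, B, A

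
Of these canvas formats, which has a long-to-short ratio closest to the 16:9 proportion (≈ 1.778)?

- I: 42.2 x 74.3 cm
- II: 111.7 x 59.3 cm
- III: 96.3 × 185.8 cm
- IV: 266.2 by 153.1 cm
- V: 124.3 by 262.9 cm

I

Target 16:9 ≈ 1.778.
I: 1.761 (Δ0.017)  II: 1.884 (Δ0.106)  III: 1.929 (Δ0.151)  IV: 1.739 (Δ0.039)  V: 2.115 (Δ0.337)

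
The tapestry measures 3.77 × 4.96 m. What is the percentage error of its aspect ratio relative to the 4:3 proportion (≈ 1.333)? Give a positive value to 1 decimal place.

Ratio = 4.96 / 3.77 ≈ 1.3156.
Ideal 4:3 ≈ 1.3333. |1.3156 − 1.3333| / 1.3333 ≈ 1.33% → 1.3%.

1.3%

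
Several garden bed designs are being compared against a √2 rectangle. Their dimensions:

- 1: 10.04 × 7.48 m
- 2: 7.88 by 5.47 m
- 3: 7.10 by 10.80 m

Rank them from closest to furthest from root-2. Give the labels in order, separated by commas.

Ratios: 1 = 10.04 / 7.48 ≈ 1.342; 2 = 7.88 / 5.47 ≈ 1.441; 3 = 10.80 / 7.10 ≈ 1.521.
|Δ from 1.414|: 1 0.072; 2 0.027; 3 0.107.

2, 1, 3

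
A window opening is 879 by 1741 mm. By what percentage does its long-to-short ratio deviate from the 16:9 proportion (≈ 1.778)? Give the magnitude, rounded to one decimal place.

11.4%

Ratio = 1741 / 879 ≈ 1.9807.
Ideal 16:9 ≈ 1.7778. |1.9807 − 1.7778| / 1.7778 ≈ 11.41% → 11.4%.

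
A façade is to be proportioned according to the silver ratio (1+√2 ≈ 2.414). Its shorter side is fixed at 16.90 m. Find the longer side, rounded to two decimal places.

silver ratio ≈ 2.41421.
Longer side = 16.90 × 2.41421 ≈ 40.8001 → 40.80 m.

40.80 m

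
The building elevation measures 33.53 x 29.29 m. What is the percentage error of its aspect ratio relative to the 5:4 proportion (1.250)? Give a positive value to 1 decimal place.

Ratio = 33.53 / 29.29 ≈ 1.1448.
Ideal 5:4 = 1.2500. |1.1448 − 1.2500| / 1.2500 ≈ 8.42% → 8.4%.

8.4%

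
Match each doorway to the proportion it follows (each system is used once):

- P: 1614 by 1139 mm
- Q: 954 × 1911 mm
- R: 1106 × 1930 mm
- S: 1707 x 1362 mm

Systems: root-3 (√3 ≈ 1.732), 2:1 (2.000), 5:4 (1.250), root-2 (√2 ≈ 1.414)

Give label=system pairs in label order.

P = 1614/1139 ≈ 1.417 → root-2 (1.414)
Q = 1911/954 ≈ 2.003 → 2:1 (2.000)
R = 1930/1106 ≈ 1.745 → root-3 (1.732)
S = 1707/1362 ≈ 1.253 → 5:4 (1.250)

P=root-2, Q=2:1, R=root-3, S=5:4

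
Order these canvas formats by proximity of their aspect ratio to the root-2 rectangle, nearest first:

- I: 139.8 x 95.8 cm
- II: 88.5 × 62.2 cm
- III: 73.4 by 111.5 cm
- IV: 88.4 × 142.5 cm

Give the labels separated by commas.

Ratios: I = 139.8 / 95.8 ≈ 1.459; II = 88.5 / 62.2 ≈ 1.423; III = 111.5 / 73.4 ≈ 1.519; IV = 142.5 / 88.4 ≈ 1.612.
|Δ from 1.414|: I 0.045; II 0.009; III 0.105; IV 0.198.

II, I, III, IV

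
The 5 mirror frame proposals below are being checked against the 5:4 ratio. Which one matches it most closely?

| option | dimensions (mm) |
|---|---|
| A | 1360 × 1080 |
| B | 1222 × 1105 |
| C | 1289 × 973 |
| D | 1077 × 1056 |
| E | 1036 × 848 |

Ratios (long/short): A ≈ 1.259; B ≈ 1.106; C ≈ 1.325; D ≈ 1.020; E ≈ 1.222.
5:4 ≈ 1.250; option A is nearest (Δ 0.009).

A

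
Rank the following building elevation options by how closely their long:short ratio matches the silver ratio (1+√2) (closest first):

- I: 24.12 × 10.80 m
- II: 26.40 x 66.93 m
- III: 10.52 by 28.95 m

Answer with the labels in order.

II, I, III

Ratios: I = 24.12 / 10.80 ≈ 2.233; II = 66.93 / 26.40 ≈ 2.535; III = 28.95 / 10.52 ≈ 2.752.
|Δ from 2.414|: I 0.181; II 0.121; III 0.338.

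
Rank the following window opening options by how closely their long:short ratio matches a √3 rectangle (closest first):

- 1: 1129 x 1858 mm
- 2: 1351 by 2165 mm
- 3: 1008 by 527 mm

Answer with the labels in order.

1: 1858/1129 ≈ 1.646 → |1.646 − 1.732| = 0.086
2: 2165/1351 ≈ 1.603 → |1.603 − 1.732| = 0.129
3: 1008/527 ≈ 1.913 → |1.913 − 1.732| = 0.181

1, 2, 3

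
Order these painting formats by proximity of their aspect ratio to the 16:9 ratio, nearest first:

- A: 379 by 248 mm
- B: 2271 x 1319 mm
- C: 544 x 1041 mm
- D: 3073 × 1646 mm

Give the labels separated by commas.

A: 379/248 ≈ 1.528 → |1.528 − 1.778| = 0.250
B: 2271/1319 ≈ 1.722 → |1.722 − 1.778| = 0.056
C: 1041/544 ≈ 1.914 → |1.914 − 1.778| = 0.136
D: 3073/1646 ≈ 1.867 → |1.867 − 1.778| = 0.089

B, D, C, A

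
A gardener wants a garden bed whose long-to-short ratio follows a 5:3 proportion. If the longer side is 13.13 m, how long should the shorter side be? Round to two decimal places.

5:3 ≈ 1.66667.
Shorter side = 13.13 ÷ 1.66667 ≈ 7.8780 → 7.88 m.

7.88 m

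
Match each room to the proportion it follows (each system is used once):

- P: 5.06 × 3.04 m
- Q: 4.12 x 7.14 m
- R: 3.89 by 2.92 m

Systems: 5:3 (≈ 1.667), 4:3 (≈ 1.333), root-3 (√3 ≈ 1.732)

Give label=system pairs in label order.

Ratios: P ≈ 1.664; Q ≈ 1.733; R ≈ 1.332.
Targets: 5:3 ≈ 1.667; 4:3 ≈ 1.333; root-3 ≈ 1.732.

P=5:3, Q=root-3, R=4:3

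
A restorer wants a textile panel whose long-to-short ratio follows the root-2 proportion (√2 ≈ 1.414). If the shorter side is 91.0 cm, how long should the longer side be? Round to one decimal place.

128.7 cm

root-2 ≈ 1.41421.
Longer side = 91.0 × 1.41421 ≈ 128.693 → 128.7 cm.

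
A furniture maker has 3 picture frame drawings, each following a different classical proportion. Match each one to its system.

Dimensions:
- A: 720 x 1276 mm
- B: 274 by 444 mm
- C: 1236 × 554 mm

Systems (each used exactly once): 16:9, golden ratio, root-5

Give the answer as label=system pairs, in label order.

Ratios: A ≈ 1.772; B ≈ 1.620; C ≈ 2.231.
Targets: 16:9 ≈ 1.778; golden ratio ≈ 1.618; root-5 ≈ 2.236.

A=16:9, B=golden ratio, C=root-5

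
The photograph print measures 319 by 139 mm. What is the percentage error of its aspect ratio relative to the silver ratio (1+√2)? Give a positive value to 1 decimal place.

4.9%

Ratio = 319 / 139 ≈ 2.2950.
Ideal silver ratio ≈ 2.4142. |2.2950 − 2.4142| / 2.4142 ≈ 4.94% → 4.9%.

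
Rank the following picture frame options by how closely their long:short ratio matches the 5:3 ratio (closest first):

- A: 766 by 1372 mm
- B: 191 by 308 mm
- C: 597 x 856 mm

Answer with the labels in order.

A: 1372/766 ≈ 1.791 → |1.791 − 1.667| = 0.124
B: 308/191 ≈ 1.613 → |1.613 − 1.667| = 0.054
C: 856/597 ≈ 1.434 → |1.434 − 1.667| = 0.233

B, A, C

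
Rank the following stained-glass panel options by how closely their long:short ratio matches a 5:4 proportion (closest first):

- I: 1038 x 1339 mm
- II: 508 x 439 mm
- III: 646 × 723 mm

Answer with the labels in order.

I, II, III

Ratios: I = 1339 / 1038 ≈ 1.290; II = 508 / 439 ≈ 1.157; III = 723 / 646 ≈ 1.119.
|Δ from 1.250|: I 0.040; II 0.093; III 0.131.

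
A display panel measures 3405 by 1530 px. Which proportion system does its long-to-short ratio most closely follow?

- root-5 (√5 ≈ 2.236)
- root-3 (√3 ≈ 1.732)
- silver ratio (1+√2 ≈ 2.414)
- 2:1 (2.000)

root-5

3405/1530 ≈ 2.225. Nearest candidates are root-5 (2.236, off by 0.011) and silver ratio (2.414, off by 0.189).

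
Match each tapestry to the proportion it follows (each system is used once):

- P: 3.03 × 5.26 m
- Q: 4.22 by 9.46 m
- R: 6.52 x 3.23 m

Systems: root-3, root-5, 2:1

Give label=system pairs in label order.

Ratios: P ≈ 1.736; Q ≈ 2.242; R ≈ 2.019.
Targets: root-3 ≈ 1.732; root-5 ≈ 2.236; 2:1 ≈ 2.000.

P=root-3, Q=root-5, R=2:1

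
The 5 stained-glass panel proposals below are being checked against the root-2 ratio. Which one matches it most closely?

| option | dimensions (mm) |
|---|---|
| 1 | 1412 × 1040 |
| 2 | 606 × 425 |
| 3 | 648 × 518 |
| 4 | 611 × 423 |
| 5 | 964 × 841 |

2

Target root-2 ≈ 1.414.
1: 1.358 (Δ0.056)  2: 1.426 (Δ0.012)  3: 1.251 (Δ0.163)  4: 1.444 (Δ0.030)  5: 1.146 (Δ0.268)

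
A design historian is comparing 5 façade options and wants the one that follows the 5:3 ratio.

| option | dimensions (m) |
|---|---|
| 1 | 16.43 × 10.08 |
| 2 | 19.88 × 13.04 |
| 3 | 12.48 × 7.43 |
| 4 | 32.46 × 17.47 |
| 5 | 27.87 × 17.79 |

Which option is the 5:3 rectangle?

3

Ratios (long/short): 1 ≈ 1.630; 2 ≈ 1.525; 3 ≈ 1.680; 4 ≈ 1.858; 5 ≈ 1.567.
5:3 ≈ 1.667; option 3 is nearest (Δ 0.013).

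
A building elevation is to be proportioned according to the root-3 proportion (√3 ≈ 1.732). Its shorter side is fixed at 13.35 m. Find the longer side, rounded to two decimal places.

root-3 ≈ 1.73205.
Longer side = 13.35 × 1.73205 ≈ 23.1229 → 23.12 m.

23.12 m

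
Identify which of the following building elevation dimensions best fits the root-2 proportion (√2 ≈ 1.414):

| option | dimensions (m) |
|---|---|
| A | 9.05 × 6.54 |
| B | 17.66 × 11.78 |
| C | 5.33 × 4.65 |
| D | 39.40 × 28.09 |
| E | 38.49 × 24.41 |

Target root-2 ≈ 1.414.
A: 1.384 (Δ0.030)  B: 1.499 (Δ0.085)  C: 1.146 (Δ0.268)  D: 1.403 (Δ0.011)  E: 1.577 (Δ0.163)

D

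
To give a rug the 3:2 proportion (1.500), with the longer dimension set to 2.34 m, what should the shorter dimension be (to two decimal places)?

1.56 m

3:2 = 1.50000.
Shorter side = 2.34 ÷ 1.50000 ≈ 1.5600 → 1.56 m.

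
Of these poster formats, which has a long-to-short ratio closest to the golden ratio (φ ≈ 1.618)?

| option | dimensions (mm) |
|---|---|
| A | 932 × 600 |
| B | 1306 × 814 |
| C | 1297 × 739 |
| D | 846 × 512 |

B

Target golden ratio ≈ 1.618.
A: 1.553 (Δ0.065)  B: 1.604 (Δ0.014)  C: 1.755 (Δ0.137)  D: 1.652 (Δ0.034)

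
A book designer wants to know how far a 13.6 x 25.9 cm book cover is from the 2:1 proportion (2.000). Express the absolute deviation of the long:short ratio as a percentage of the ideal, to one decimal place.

4.8%

Ratio = 25.9 / 13.6 ≈ 1.9044.
Ideal 2:1 = 2.0000. |1.9044 − 2.0000| / 2.0000 ≈ 4.78% → 4.8%.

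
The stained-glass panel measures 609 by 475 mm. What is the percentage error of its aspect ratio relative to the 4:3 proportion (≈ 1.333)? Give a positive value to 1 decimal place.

Ratio = 609 / 475 ≈ 1.2821.
Ideal 4:3 ≈ 1.3333. |1.2821 − 1.3333| / 1.3333 ≈ 3.84% → 3.8%.

3.8%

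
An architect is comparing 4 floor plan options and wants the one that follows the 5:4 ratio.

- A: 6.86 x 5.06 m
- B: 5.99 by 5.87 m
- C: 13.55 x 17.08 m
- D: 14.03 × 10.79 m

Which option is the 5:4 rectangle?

C

Target 5:4 ≈ 1.250.
A: 1.356 (Δ0.106)  B: 1.020 (Δ0.230)  C: 1.261 (Δ0.011)  D: 1.300 (Δ0.050)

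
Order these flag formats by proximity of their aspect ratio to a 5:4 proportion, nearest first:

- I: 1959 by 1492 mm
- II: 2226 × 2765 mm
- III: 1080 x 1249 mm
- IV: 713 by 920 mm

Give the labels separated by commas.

II, IV, I, III

Ratios: I = 1959 / 1492 ≈ 1.313; II = 2765 / 2226 ≈ 1.242; III = 1249 / 1080 ≈ 1.156; IV = 920 / 713 ≈ 1.290.
|Δ from 1.250|: I 0.063; II 0.008; III 0.094; IV 0.040.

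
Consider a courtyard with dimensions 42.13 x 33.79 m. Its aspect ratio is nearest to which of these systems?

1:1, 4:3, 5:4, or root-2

5:4

Ratio = 42.13 / 33.79 ≈ 1.247.
Distances: 1:1 1.000 (Δ 0.247); 4:3 1.333 (Δ 0.086); 5:4 1.250 (Δ 0.003); root-2 1.414 (Δ 0.167).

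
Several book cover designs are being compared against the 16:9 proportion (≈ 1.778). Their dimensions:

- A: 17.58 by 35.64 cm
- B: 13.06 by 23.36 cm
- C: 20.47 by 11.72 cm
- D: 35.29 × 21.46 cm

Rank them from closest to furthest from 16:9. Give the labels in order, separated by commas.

Ratios: A = 35.64 / 17.58 ≈ 2.027; B = 23.36 / 13.06 ≈ 1.789; C = 20.47 / 11.72 ≈ 1.747; D = 35.29 / 21.46 ≈ 1.644.
|Δ from 1.778|: A 0.249; B 0.011; C 0.031; D 0.134.

B, C, D, A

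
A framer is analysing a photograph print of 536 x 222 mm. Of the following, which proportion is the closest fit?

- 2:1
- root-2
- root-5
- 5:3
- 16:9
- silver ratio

silver ratio

536/222 ≈ 2.414. Nearest candidates are silver ratio (2.414, off by 0.000) and root-5 (2.236, off by 0.178).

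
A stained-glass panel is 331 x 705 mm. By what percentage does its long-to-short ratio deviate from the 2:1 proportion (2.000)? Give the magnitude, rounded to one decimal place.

6.5%

Ratio = 705 / 331 ≈ 2.1299.
Ideal 2:1 = 2.0000. |2.1299 − 2.0000| / 2.0000 ≈ 6.50% → 6.5%.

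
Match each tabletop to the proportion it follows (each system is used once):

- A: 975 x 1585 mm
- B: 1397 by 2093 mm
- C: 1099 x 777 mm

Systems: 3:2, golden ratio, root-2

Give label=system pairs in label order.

A = 1585/975 ≈ 1.626 → golden ratio (1.618)
B = 2093/1397 ≈ 1.498 → 3:2 (1.500)
C = 1099/777 ≈ 1.414 → root-2 (1.414)

A=golden ratio, B=3:2, C=root-2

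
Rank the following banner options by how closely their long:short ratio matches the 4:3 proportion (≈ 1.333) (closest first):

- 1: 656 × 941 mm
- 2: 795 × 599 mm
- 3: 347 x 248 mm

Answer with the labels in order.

2, 3, 1

1: 941/656 ≈ 1.434 → |1.434 − 1.333| = 0.101
2: 795/599 ≈ 1.327 → |1.327 − 1.333| = 0.006
3: 347/248 ≈ 1.399 → |1.399 − 1.333| = 0.066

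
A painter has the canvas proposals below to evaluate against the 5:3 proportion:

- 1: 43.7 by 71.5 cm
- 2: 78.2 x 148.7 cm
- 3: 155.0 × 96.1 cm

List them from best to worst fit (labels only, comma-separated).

Ratios: 1 = 71.5 / 43.7 ≈ 1.636; 2 = 148.7 / 78.2 ≈ 1.902; 3 = 155.0 / 96.1 ≈ 1.613.
|Δ from 1.667|: 1 0.031; 2 0.235; 3 0.054.

1, 3, 2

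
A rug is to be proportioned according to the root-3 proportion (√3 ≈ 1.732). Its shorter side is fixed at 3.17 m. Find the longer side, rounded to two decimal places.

root-3 ≈ 1.73205.
Longer side = 3.17 × 1.73205 ≈ 5.4906 → 5.49 m.

5.49 m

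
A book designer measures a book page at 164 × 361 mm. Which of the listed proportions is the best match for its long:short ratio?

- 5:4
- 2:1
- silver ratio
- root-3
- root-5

361/164 ≈ 2.201. Nearest candidates are root-5 (2.236, off by 0.035) and 2:1 (2.000, off by 0.201).

root-5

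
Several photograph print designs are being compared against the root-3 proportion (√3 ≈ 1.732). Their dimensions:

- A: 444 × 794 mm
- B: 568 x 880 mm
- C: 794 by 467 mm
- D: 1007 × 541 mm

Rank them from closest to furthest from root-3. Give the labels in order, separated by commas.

A: 794/444 ≈ 1.788 → |1.788 − 1.732| = 0.056
B: 880/568 ≈ 1.549 → |1.549 − 1.732| = 0.183
C: 794/467 ≈ 1.700 → |1.700 − 1.732| = 0.032
D: 1007/541 ≈ 1.861 → |1.861 − 1.732| = 0.129

C, A, D, B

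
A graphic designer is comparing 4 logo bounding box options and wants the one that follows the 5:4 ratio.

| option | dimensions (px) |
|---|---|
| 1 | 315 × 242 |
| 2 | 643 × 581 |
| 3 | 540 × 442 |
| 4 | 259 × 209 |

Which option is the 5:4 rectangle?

4

Ratios (long/short): 1 ≈ 1.302; 2 ≈ 1.107; 3 ≈ 1.222; 4 ≈ 1.239.
5:4 ≈ 1.250; option 4 is nearest (Δ 0.011).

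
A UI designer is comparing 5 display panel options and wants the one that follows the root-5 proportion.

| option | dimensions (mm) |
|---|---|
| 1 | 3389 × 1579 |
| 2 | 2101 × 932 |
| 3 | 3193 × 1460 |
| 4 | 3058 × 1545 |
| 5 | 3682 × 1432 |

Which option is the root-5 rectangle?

2

Target root-5 ≈ 2.236.
1: 2.146 (Δ0.090)  2: 2.254 (Δ0.018)  3: 2.187 (Δ0.049)  4: 1.979 (Δ0.257)  5: 2.571 (Δ0.335)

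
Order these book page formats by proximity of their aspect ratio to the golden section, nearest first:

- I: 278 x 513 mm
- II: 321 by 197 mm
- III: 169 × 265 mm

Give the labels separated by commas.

Ratios: I = 513 / 278 ≈ 1.845; II = 321 / 197 ≈ 1.629; III = 265 / 169 ≈ 1.568.
|Δ from 1.618|: I 0.227; II 0.011; III 0.050.

II, III, I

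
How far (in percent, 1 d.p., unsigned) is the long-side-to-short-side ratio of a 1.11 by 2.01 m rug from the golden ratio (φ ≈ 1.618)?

11.9%

Ratio = 2.01 / 1.11 ≈ 1.8108.
Ideal golden ratio ≈ 1.6180. |1.8108 − 1.6180| / 1.6180 ≈ 11.92% → 11.9%.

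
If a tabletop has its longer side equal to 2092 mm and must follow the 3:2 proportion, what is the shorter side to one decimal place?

1394.7 mm

3:2 = 1.50000.
Shorter side = 2092 ÷ 1.50000 ≈ 1394.667 → 1394.7 mm.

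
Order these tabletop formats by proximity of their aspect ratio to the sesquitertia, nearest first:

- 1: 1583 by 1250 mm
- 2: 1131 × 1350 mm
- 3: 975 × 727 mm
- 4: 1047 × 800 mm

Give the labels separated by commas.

Ratios: 1 = 1583 / 1250 ≈ 1.266; 2 = 1350 / 1131 ≈ 1.194; 3 = 975 / 727 ≈ 1.341; 4 = 1047 / 800 ≈ 1.309.
|Δ from 1.333|: 1 0.067; 2 0.139; 3 0.008; 4 0.024.

3, 4, 1, 2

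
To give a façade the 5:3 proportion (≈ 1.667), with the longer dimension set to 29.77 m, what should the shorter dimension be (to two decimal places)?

17.86 m

5:3 ≈ 1.66667.
Shorter side = 29.77 ÷ 1.66667 ≈ 17.8620 → 17.86 m.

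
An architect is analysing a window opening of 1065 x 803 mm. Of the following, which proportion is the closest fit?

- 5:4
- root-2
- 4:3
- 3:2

4:3

1065/803 ≈ 1.326. Nearest candidates are 4:3 (1.333, off by 0.007) and 5:4 (1.250, off by 0.076).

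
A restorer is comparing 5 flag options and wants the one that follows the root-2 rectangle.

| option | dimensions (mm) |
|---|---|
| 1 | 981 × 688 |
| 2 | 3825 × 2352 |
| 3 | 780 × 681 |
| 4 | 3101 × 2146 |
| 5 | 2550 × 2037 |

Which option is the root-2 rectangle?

Ratios (long/short): 1 ≈ 1.426; 2 ≈ 1.626; 3 ≈ 1.145; 4 ≈ 1.445; 5 ≈ 1.252.
root-2 ≈ 1.414; option 1 is nearest (Δ 0.012).

1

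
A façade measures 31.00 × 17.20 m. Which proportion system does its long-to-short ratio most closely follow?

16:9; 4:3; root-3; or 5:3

31.00/17.20 ≈ 1.802. Nearest candidates are 16:9 (1.778, off by 0.024) and root-3 (1.732, off by 0.070).

16:9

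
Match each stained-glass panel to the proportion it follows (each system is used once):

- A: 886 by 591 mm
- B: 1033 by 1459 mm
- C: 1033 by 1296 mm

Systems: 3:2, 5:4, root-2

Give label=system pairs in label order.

A=3:2, B=root-2, C=5:4

Ratios: A ≈ 1.499; B ≈ 1.412; C ≈ 1.255.
Targets: 3:2 ≈ 1.500; 5:4 ≈ 1.250; root-2 ≈ 1.414.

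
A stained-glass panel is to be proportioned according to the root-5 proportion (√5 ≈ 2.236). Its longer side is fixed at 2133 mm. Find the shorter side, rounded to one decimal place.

953.9 mm

root-5 ≈ 2.23607.
Shorter side = 2133 ÷ 2.23607 ≈ 953.906 → 953.9 mm.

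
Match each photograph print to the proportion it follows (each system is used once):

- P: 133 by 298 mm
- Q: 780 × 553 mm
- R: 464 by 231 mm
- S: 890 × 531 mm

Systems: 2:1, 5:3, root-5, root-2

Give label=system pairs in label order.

Ratios: P ≈ 2.241; Q ≈ 1.410; R ≈ 2.009; S ≈ 1.676.
Targets: 2:1 ≈ 2.000; 5:3 ≈ 1.667; root-5 ≈ 2.236; root-2 ≈ 1.414.

P=root-5, Q=root-2, R=2:1, S=5:3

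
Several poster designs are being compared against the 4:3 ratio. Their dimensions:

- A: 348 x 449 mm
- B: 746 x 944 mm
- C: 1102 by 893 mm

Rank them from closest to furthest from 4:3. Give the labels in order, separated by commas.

Ratios: A = 449 / 348 ≈ 1.290; B = 944 / 746 ≈ 1.265; C = 1102 / 893 ≈ 1.234.
|Δ from 1.333|: A 0.043; B 0.068; C 0.099.

A, B, C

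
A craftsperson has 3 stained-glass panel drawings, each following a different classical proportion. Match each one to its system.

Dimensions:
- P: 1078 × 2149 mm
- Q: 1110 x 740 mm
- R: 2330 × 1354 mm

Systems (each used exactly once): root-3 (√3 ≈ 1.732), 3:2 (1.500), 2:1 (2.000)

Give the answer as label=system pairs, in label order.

Ratios: P ≈ 1.994; Q ≈ 1.500; R ≈ 1.721.
Targets: root-3 ≈ 1.732; 3:2 ≈ 1.500; 2:1 ≈ 2.000.

P=2:1, Q=3:2, R=root-3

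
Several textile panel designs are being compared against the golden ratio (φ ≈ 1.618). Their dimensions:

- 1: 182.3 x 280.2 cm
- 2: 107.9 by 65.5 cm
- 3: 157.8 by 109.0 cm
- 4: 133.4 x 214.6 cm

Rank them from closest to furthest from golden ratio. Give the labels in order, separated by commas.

1: 280.2/182.3 ≈ 1.537 → |1.537 − 1.618| = 0.081
2: 107.9/65.5 ≈ 1.647 → |1.647 − 1.618| = 0.029
3: 157.8/109.0 ≈ 1.448 → |1.448 − 1.618| = 0.170
4: 214.6/133.4 ≈ 1.609 → |1.609 − 1.618| = 0.009

4, 2, 1, 3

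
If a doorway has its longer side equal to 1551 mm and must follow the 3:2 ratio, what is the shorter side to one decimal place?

1034.0 mm

3:2 = 1.50000.
Shorter side = 1551 ÷ 1.50000 ≈ 1034.000 → 1034.0 mm.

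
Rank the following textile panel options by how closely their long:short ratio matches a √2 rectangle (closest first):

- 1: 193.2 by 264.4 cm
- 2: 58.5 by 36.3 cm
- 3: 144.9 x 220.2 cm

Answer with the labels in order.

1, 3, 2

1: 264.4/193.2 ≈ 1.369 → |1.369 − 1.414| = 0.045
2: 58.5/36.3 ≈ 1.612 → |1.612 − 1.414| = 0.198
3: 220.2/144.9 ≈ 1.520 → |1.520 − 1.414| = 0.106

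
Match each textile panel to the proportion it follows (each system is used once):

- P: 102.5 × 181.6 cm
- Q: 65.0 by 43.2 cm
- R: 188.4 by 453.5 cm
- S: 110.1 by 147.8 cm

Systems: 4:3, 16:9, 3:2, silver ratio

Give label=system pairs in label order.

P=16:9, Q=3:2, R=silver ratio, S=4:3

P = 181.6/102.5 ≈ 1.772 → 16:9 (1.778)
Q = 65.0/43.2 ≈ 1.505 → 3:2 (1.500)
R = 453.5/188.4 ≈ 2.407 → silver ratio (2.414)
S = 147.8/110.1 ≈ 1.342 → 4:3 (1.333)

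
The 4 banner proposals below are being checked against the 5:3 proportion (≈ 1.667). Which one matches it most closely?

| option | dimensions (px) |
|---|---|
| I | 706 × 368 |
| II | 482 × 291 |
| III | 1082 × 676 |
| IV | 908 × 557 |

II

Target 5:3 ≈ 1.667.
I: 1.918 (Δ0.251)  II: 1.656 (Δ0.011)  III: 1.601 (Δ0.066)  IV: 1.630 (Δ0.037)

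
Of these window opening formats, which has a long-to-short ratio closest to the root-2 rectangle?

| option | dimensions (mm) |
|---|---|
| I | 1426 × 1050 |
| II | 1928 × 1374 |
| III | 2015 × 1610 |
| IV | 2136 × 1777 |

II

Ratios (long/short): I ≈ 1.358; II ≈ 1.403; III ≈ 1.252; IV ≈ 1.202.
root-2 ≈ 1.414; option II is nearest (Δ 0.011).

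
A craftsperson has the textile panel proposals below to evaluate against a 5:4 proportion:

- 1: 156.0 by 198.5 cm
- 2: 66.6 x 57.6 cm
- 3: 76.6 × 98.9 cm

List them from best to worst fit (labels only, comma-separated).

1: 198.5/156.0 ≈ 1.272 → |1.272 − 1.250| = 0.022
2: 66.6/57.6 ≈ 1.156 → |1.156 − 1.250| = 0.094
3: 98.9/76.6 ≈ 1.291 → |1.291 − 1.250| = 0.041

1, 3, 2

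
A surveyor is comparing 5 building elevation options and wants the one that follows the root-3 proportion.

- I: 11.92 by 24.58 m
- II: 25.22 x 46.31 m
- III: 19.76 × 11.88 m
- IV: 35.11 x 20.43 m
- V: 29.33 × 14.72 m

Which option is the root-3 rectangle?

IV

Ratios (long/short): I ≈ 2.062; II ≈ 1.836; III ≈ 1.663; IV ≈ 1.719; V ≈ 1.993.
root-3 ≈ 1.732; option IV is nearest (Δ 0.013).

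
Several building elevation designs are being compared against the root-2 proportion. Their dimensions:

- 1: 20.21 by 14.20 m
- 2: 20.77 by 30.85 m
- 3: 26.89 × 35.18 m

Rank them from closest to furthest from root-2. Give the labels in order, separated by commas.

1: 20.21/14.20 ≈ 1.423 → |1.423 − 1.414| = 0.009
2: 30.85/20.77 ≈ 1.485 → |1.485 − 1.414| = 0.071
3: 35.18/26.89 ≈ 1.308 → |1.308 − 1.414| = 0.106

1, 2, 3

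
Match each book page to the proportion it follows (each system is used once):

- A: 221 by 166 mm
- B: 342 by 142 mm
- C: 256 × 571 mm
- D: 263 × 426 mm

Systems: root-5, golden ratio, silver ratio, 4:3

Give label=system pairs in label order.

A=4:3, B=silver ratio, C=root-5, D=golden ratio

Ratios: A ≈ 1.331; B ≈ 2.408; C ≈ 2.230; D ≈ 1.620.
Targets: root-5 ≈ 2.236; golden ratio ≈ 1.618; silver ratio ≈ 2.414; 4:3 ≈ 1.333.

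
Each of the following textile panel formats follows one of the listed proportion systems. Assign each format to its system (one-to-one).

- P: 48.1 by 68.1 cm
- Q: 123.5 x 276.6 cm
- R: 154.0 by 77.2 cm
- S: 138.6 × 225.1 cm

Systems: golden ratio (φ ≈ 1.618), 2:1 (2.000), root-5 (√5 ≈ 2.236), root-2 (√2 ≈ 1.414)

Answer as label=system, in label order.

P=root-2, Q=root-5, R=2:1, S=golden ratio

P = 68.1/48.1 ≈ 1.416 → root-2 (1.414)
Q = 276.6/123.5 ≈ 2.240 → root-5 (2.236)
R = 154.0/77.2 ≈ 1.995 → 2:1 (2.000)
S = 225.1/138.6 ≈ 1.624 → golden ratio (1.618)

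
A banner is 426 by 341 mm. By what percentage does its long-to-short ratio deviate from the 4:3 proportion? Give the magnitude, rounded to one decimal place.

6.3%

Ratio = 426 / 341 ≈ 1.2493.
Ideal 4:3 ≈ 1.3333. |1.2493 − 1.3333| / 1.3333 ≈ 6.30% → 6.3%.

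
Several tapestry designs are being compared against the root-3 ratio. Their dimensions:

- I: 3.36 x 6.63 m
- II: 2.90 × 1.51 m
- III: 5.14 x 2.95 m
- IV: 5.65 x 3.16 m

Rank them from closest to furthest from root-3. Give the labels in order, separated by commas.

Ratios: I = 6.63 / 3.36 ≈ 1.973; II = 2.90 / 1.51 ≈ 1.921; III = 5.14 / 2.95 ≈ 1.742; IV = 5.65 / 3.16 ≈ 1.788.
|Δ from 1.732|: I 0.241; II 0.189; III 0.010; IV 0.056.

III, IV, II, I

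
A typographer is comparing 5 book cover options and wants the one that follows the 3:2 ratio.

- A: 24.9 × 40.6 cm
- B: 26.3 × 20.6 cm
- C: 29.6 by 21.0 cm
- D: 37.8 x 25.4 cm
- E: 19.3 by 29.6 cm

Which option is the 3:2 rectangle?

D

Ratios (long/short): A ≈ 1.631; B ≈ 1.277; C ≈ 1.410; D ≈ 1.488; E ≈ 1.534.
3:2 ≈ 1.500; option D is nearest (Δ 0.012).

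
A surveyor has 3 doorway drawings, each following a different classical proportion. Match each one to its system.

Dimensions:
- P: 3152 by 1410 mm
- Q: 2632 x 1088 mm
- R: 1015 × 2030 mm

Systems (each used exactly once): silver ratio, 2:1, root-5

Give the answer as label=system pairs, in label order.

P=root-5, Q=silver ratio, R=2:1

Ratios: P ≈ 2.235; Q ≈ 2.419; R ≈ 2.000.
Targets: silver ratio ≈ 2.414; 2:1 ≈ 2.000; root-5 ≈ 2.236.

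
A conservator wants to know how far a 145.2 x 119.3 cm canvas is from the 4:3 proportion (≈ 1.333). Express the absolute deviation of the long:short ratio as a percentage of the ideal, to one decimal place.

Ratio = 145.2 / 119.3 ≈ 1.2171.
Ideal 4:3 ≈ 1.3333. |1.2171 − 1.3333| / 1.3333 ≈ 8.72% → 8.7%.

8.7%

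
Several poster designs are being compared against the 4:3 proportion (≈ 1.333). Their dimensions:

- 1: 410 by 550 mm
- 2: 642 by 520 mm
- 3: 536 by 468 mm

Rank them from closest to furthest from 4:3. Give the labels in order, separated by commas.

Ratios: 1 = 550 / 410 ≈ 1.341; 2 = 642 / 520 ≈ 1.235; 3 = 536 / 468 ≈ 1.145.
|Δ from 1.333|: 1 0.008; 2 0.098; 3 0.188.

1, 2, 3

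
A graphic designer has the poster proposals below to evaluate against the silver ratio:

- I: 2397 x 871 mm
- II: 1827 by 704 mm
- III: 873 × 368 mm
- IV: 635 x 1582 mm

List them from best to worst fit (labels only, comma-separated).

I: 2397/871 ≈ 2.752 → |2.752 − 2.414| = 0.338
II: 1827/704 ≈ 2.595 → |2.595 − 2.414| = 0.181
III: 873/368 ≈ 2.372 → |2.372 − 2.414| = 0.042
IV: 1582/635 ≈ 2.491 → |2.491 − 2.414| = 0.077

III, IV, II, I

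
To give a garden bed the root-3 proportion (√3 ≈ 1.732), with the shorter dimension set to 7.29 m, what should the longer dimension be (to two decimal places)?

12.63 m

root-3 ≈ 1.73205.
Longer side = 7.29 × 1.73205 ≈ 12.6266 → 12.63 m.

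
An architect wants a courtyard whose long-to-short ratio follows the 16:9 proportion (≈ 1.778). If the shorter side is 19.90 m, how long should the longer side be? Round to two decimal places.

35.38 m

16:9 ≈ 1.77778.
Longer side = 19.90 × 1.77778 ≈ 35.3778 → 35.38 m.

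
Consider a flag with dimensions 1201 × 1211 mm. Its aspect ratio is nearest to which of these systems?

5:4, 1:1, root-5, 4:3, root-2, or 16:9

1:1

1211/1201 ≈ 1.008. Nearest candidates are 1:1 (1.000, off by 0.008) and 5:4 (1.250, off by 0.242).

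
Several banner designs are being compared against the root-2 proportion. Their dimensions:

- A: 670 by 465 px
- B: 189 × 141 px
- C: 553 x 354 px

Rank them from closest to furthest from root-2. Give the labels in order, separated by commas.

Ratios: A = 670 / 465 ≈ 1.441; B = 189 / 141 ≈ 1.340; C = 553 / 354 ≈ 1.562.
|Δ from 1.414|: A 0.027; B 0.074; C 0.148.

A, B, C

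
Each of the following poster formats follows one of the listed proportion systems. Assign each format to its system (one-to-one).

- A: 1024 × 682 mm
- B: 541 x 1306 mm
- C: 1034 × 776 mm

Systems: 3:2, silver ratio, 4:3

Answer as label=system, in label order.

A=3:2, B=silver ratio, C=4:3

A = 1024/682 ≈ 1.501 → 3:2 (1.500)
B = 1306/541 ≈ 2.414 → silver ratio (2.414)
C = 1034/776 ≈ 1.332 → 4:3 (1.333)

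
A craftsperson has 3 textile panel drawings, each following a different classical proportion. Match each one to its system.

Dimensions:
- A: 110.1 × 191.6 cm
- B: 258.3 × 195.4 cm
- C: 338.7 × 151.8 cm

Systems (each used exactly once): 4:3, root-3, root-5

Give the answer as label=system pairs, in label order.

A = 191.6/110.1 ≈ 1.740 → root-3 (1.732)
B = 258.3/195.4 ≈ 1.322 → 4:3 (1.333)
C = 338.7/151.8 ≈ 2.231 → root-5 (2.236)

A=root-3, B=4:3, C=root-5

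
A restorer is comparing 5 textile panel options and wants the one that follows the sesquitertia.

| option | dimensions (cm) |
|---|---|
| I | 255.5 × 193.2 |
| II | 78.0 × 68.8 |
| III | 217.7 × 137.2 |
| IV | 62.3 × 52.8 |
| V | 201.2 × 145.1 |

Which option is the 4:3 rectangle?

I

Target 4:3 ≈ 1.333.
I: 1.322 (Δ0.011)  II: 1.134 (Δ0.199)  III: 1.587 (Δ0.254)  IV: 1.180 (Δ0.153)  V: 1.387 (Δ0.054)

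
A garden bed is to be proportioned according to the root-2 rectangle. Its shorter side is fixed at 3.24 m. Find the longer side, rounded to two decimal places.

root-2 ≈ 1.41421.
Longer side = 3.24 × 1.41421 ≈ 4.5820 → 4.58 m.

4.58 m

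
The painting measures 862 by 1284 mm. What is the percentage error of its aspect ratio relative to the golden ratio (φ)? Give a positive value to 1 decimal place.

Ratio = 1284 / 862 ≈ 1.4896.
Ideal golden ratio ≈ 1.6180. |1.4896 − 1.6180| / 1.6180 ≈ 7.94% → 7.9%.

7.9%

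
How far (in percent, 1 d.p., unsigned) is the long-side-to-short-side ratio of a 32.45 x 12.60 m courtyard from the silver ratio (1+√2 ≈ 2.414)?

Ratio = 32.45 / 12.60 ≈ 2.5754.
Ideal silver ratio ≈ 2.4142. |2.5754 − 2.4142| / 2.4142 ≈ 6.68% → 6.7%.

6.7%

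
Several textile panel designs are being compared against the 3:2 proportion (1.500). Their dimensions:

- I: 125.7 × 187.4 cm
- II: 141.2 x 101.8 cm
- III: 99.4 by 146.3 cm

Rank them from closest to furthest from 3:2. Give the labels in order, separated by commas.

I, III, II

Ratios: I = 187.4 / 125.7 ≈ 1.491; II = 141.2 / 101.8 ≈ 1.387; III = 146.3 / 99.4 ≈ 1.472.
|Δ from 1.500|: I 0.009; II 0.113; III 0.028.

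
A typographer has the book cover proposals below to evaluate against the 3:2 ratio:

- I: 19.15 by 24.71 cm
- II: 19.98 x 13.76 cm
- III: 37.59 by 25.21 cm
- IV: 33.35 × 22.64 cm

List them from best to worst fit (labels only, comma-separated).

Ratios: I = 24.71 / 19.15 ≈ 1.290; II = 19.98 / 13.76 ≈ 1.452; III = 37.59 / 25.21 ≈ 1.491; IV = 33.35 / 22.64 ≈ 1.473.
|Δ from 1.500|: I 0.210; II 0.048; III 0.009; IV 0.027.

III, IV, II, I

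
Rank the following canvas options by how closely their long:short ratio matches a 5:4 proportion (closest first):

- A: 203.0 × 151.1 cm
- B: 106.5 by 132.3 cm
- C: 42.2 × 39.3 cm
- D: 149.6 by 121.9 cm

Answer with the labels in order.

Ratios: A = 203.0 / 151.1 ≈ 1.343; B = 132.3 / 106.5 ≈ 1.242; C = 42.2 / 39.3 ≈ 1.074; D = 149.6 / 121.9 ≈ 1.227.
|Δ from 1.250|: A 0.093; B 0.008; C 0.176; D 0.023.

B, D, A, C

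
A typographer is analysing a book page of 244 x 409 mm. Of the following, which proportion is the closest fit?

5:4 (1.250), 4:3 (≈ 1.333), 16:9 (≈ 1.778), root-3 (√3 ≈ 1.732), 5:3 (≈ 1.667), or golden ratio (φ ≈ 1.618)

5:3

Ratio = 409 / 244 ≈ 1.676.
Distances: 5:4 1.250 (Δ 0.426); 4:3 1.333 (Δ 0.343); 16:9 1.778 (Δ 0.102); root-3 1.732 (Δ 0.056); 5:3 1.667 (Δ 0.009); golden ratio 1.618 (Δ 0.058).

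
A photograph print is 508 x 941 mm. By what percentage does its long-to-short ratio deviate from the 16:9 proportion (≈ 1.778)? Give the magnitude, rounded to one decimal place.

Ratio = 941 / 508 ≈ 1.8524.
Ideal 16:9 ≈ 1.7778. |1.8524 − 1.7778| / 1.7778 ≈ 4.20% → 4.2%.

4.2%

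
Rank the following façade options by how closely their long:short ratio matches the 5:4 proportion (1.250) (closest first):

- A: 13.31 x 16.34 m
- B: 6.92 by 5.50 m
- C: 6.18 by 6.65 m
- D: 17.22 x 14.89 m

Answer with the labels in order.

B, A, D, C

A: 16.34/13.31 ≈ 1.228 → |1.228 − 1.250| = 0.022
B: 6.92/5.50 ≈ 1.258 → |1.258 − 1.250| = 0.008
C: 6.65/6.18 ≈ 1.076 → |1.076 − 1.250| = 0.174
D: 17.22/14.89 ≈ 1.156 → |1.156 − 1.250| = 0.094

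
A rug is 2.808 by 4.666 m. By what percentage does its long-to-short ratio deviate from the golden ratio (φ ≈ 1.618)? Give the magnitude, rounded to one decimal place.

2.7%

Ratio = 4.666 / 2.808 ≈ 1.6617.
Ideal golden ratio ≈ 1.6180. |1.6617 − 1.6180| / 1.6180 ≈ 2.70% → 2.7%.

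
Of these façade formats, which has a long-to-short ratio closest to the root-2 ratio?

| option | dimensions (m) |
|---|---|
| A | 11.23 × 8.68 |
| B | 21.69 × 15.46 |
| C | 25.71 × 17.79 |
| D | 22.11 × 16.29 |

Target root-2 ≈ 1.414.
A: 1.294 (Δ0.120)  B: 1.403 (Δ0.011)  C: 1.445 (Δ0.031)  D: 1.357 (Δ0.057)

B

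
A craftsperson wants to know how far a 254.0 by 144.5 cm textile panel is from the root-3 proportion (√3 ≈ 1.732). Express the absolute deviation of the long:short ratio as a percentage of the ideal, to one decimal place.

1.5%

Ratio = 254.0 / 144.5 ≈ 1.7578.
Ideal root-3 ≈ 1.7321. |1.7578 − 1.7321| / 1.7321 ≈ 1.48% → 1.5%.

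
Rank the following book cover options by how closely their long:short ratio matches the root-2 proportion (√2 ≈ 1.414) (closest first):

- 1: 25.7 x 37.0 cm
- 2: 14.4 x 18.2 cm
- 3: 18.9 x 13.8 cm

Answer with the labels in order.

Ratios: 1 = 37.0 / 25.7 ≈ 1.440; 2 = 18.2 / 14.4 ≈ 1.264; 3 = 18.9 / 13.8 ≈ 1.370.
|Δ from 1.414|: 1 0.026; 2 0.150; 3 0.044.

1, 3, 2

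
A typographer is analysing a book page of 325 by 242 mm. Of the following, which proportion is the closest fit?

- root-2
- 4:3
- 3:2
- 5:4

4:3

Ratio = 325 / 242 ≈ 1.343.
Distances: root-2 1.414 (Δ 0.071); 4:3 1.333 (Δ 0.010); 3:2 1.500 (Δ 0.157); 5:4 1.250 (Δ 0.093).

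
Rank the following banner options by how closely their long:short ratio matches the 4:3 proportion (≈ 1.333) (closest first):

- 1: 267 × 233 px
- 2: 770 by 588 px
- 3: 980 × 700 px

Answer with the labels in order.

Ratios: 1 = 267 / 233 ≈ 1.146; 2 = 770 / 588 ≈ 1.310; 3 = 980 / 700 ≈ 1.400.
|Δ from 1.333|: 1 0.187; 2 0.023; 3 0.067.

2, 3, 1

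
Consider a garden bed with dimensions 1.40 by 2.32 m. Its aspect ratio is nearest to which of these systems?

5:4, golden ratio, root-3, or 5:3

5:3

Ratio = 2.32 / 1.40 ≈ 1.657.
Distances: 5:4 1.250 (Δ 0.407); golden ratio 1.618 (Δ 0.039); root-3 1.732 (Δ 0.075); 5:3 1.667 (Δ 0.010).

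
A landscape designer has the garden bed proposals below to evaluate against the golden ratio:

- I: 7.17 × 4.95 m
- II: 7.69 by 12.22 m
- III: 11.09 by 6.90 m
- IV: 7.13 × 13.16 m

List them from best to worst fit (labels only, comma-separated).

I: 7.17/4.95 ≈ 1.448 → |1.448 − 1.618| = 0.170
II: 12.22/7.69 ≈ 1.589 → |1.589 − 1.618| = 0.029
III: 11.09/6.90 ≈ 1.607 → |1.607 − 1.618| = 0.011
IV: 13.16/7.13 ≈ 1.846 → |1.846 − 1.618| = 0.228

III, II, I, IV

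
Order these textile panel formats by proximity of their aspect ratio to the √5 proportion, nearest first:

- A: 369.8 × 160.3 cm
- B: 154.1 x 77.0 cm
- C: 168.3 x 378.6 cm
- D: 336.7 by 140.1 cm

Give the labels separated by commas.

Ratios: A = 369.8 / 160.3 ≈ 2.307; B = 154.1 / 77.0 ≈ 2.001; C = 378.6 / 168.3 ≈ 2.250; D = 336.7 / 140.1 ≈ 2.403.
|Δ from 2.236|: A 0.071; B 0.235; C 0.014; D 0.167.

C, A, D, B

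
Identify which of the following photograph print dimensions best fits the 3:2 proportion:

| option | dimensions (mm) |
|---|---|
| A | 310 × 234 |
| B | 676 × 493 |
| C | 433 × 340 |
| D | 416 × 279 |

D

Target 3:2 ≈ 1.500.
A: 1.325 (Δ0.175)  B: 1.371 (Δ0.129)  C: 1.274 (Δ0.226)  D: 1.491 (Δ0.009)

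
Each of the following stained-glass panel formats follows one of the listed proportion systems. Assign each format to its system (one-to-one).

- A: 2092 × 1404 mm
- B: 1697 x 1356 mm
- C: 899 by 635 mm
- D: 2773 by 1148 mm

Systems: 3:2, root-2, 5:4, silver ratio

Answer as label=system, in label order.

Ratios: A ≈ 1.490; B ≈ 1.251; C ≈ 1.416; D ≈ 2.416.
Targets: 3:2 ≈ 1.500; root-2 ≈ 1.414; 5:4 ≈ 1.250; silver ratio ≈ 2.414.

A=3:2, B=5:4, C=root-2, D=silver ratio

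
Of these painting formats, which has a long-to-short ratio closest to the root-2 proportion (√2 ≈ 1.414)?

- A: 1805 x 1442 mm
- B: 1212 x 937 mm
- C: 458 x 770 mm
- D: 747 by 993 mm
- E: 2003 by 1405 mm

Target root-2 ≈ 1.414.
A: 1.252 (Δ0.162)  B: 1.293 (Δ0.121)  C: 1.681 (Δ0.267)  D: 1.329 (Δ0.085)  E: 1.426 (Δ0.012)

E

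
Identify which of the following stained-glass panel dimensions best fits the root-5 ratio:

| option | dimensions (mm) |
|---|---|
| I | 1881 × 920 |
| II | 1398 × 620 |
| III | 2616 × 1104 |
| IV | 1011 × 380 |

II

Target root-5 ≈ 2.236.
I: 2.045 (Δ0.191)  II: 2.255 (Δ0.019)  III: 2.370 (Δ0.134)  IV: 2.661 (Δ0.425)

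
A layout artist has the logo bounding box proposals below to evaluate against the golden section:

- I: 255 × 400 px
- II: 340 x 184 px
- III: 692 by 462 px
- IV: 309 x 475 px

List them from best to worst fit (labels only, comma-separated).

I, IV, III, II

I: 400/255 ≈ 1.569 → |1.569 − 1.618| = 0.049
II: 340/184 ≈ 1.848 → |1.848 − 1.618| = 0.230
III: 692/462 ≈ 1.498 → |1.498 − 1.618| = 0.120
IV: 475/309 ≈ 1.537 → |1.537 − 1.618| = 0.081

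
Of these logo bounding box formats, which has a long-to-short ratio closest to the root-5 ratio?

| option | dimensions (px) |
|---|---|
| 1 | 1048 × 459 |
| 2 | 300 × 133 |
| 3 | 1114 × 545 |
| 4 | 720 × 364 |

2

Target root-5 ≈ 2.236.
1: 2.283 (Δ0.047)  2: 2.256 (Δ0.020)  3: 2.044 (Δ0.192)  4: 1.978 (Δ0.258)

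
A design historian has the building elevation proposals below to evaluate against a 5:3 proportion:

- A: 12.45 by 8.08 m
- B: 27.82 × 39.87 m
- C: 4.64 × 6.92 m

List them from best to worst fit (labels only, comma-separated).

A: 12.45/8.08 ≈ 1.541 → |1.541 − 1.667| = 0.126
B: 39.87/27.82 ≈ 1.433 → |1.433 − 1.667| = 0.234
C: 6.92/4.64 ≈ 1.491 → |1.491 − 1.667| = 0.176

A, C, B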